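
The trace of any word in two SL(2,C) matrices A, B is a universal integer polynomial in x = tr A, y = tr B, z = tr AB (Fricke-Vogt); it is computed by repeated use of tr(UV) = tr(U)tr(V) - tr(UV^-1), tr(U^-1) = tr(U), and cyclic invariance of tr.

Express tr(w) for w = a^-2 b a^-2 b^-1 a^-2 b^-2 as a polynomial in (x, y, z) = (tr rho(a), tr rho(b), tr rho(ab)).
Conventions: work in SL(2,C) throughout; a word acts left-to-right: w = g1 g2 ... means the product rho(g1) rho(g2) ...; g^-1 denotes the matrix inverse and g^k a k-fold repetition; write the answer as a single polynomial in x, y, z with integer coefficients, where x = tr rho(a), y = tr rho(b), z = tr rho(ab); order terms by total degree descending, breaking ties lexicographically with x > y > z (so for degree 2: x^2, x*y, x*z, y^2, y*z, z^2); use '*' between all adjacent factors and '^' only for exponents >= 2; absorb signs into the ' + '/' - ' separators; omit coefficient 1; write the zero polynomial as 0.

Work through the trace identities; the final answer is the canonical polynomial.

reduce: tr(a^-1) = tr(a) = x
tr(a^-1 b) = tr(b)*tr(a) - tr(b a)  (eliminate a^-1) = x*y - z
tr(b^-1 a^-1) = tr(a^-1)*tr(b) - tr(a^-1 b)  (eliminate b^-1) = z
so tr(a^-2 b^-1) = tr(b^-1 a^-1)*tr(a) - tr(b^-1)  (eliminate a^-1) = x*z - y
reduce: tr(a^-3 b^-1) = tr(a^-2 b^-1)*tr(a) - tr(a^-2 b^-1 a)  (eliminate a^-1) = x^2*z - x*y - z
tr(a b a b) = tr(a b)*tr(a b) - tr(1)  (split on a) = z^2 - 2
reduce: tr(b^-1 a b a) = tr(a b a)*tr(b) - tr(a b a b)  (eliminate b^-1) = x*y*z - y^2 - z^2 + 2
tr(a^-1 b^-1 a b) = tr(b^-1 a b)*tr(a) - tr(b^-1 a b a)  (eliminate a^-1) = -x*y*z + x^2 + y^2 + z^2 - 2
tr(b^-1 a b a^-2) = tr(a^-1 b^-1 a b)*tr(a) - tr(a^-1 b^-1 a b a)  (eliminate a^-1) = -x^2*y*z + x^3 + x*y^2 + x*z^2 - 3*x
reduce: tr(b^-1 a b a^-3) = tr(b^-1 a b a^-2)*tr(a) - tr(b^-1 a b a^-1)  (eliminate a^-1) = -x^3*y*z + x^4 + x^2*y^2 + x^2*z^2 + x*y*z - 4*x^2 - y^2 - z^2 + 2
tr(b a^-2) = tr(b a^-1)*tr(a) - tr(b)  (eliminate a^-1) = x^2*y - x*z - y
reduce: tr(b a^-3 b^-2 a) = tr(b^-1 a b a^-3)*tr(b) - tr(b^-1 a b a^-3 b)  (eliminate b^-1) = -x^3*y^2*z + x^4*y + x^2*y^3 + x^2*y*z^2 + x*y^2*z - 5*x^2*y - y^3 - y*z^2 + x*z + 3*y
tr(a^-1 b^-2 a^-1 b a^-2) = tr(b a^-3 b^-2)*tr(a) - tr(b a^-3 b^-2 a)  (eliminate a^-1) = x^3*y^2*z - x^4*y - x^2*y^3 - x^2*y*z^2 + x^3*z - x*y^2*z + 4*x^2*y + y^3 + y*z^2 - 2*x*z - 3*y
tr(b^2) = tr(b)*tr(b) - tr(1)  (reduce the b square) = y^2 - 2
tr(b^2 a) = tr(b)*tr(a b) - tr(a)  (reduce the b square) = y*z - x
so tr(b a^-1 b) = tr(b^2)*tr(a) - tr(b^2 a)  (eliminate a^-1) = x*y^2 - y*z - x
so tr(b a b^2) = tr(b)*tr(a b^2) - tr(a b)  (reduce the b square) = y^2*z - x*y - z
so tr(b a b^2 a) = tr(b)*tr(a b a b) - tr(a b a)  (reduce the b square) = y*z^2 - x*z - y
so tr(b a^-1 b a b) = tr(b a b^2)*tr(a) - tr(b a b^2 a)  (eliminate a^-1) = x*y^2*z - x^2*y - y*z^2 + y
reduce: tr(b a b a b a) = tr(a b)*tr(a b a b) - tr(a^-1 b^-1)  (split on a) = z^3 - 3*z
tr(b a^-1 b a b a) = tr(b a b a b)*tr(a) - tr(b a b a b a)  (eliminate a^-1) = x*y*z^2 - x^2*z - z^3 - x*y + 3*z
so tr(a^-1 b a^-1 b a b) = tr(b a^-1 b a b)*tr(a) - tr(b a^-1 b a b a)  (eliminate a^-1) = x^2*y^2*z - x^3*y - 2*x*y*z^2 + x^2*z + z^3 + 2*x*y - 3*z
tr(b^-1 a^-1 b a^-1 b a) = tr(a^-1 b a^-1 b a)*tr(b) - tr(a^-1 b a^-1 b a b)  (eliminate b^-1) = -x^2*y^2*z + x^3*y + x*y^3 + 2*x*y*z^2 - x^2*z - y^2*z - z^3 - 3*x*y + 3*z
so tr(b a^-1 b^-1 a^-1 b a^-1) = tr(b^-1 a^-1 b a^-1 b)*tr(a) - tr(b^-1 a^-1 b a^-1 b a)  (eliminate a^-1) = x^2*y^2*z - x*y^3 - 2*x*y*z^2 + y^2*z + z^3 + 2*x*y - 3*z
tr(a^-1 b^2 a^-1) = tr(a^-1 b^2)*tr(a) - tr(a^-1 b^2 a)  (eliminate a^-1) = x^2*y^2 - x*y*z - x^2 - y^2 + 2
reduce: tr(b^3) = tr(b)*tr(b^2) - tr(b)  (reduce the b square) = y^3 - 3*y
tr(b^2 a^-1 b) = tr(b^3)*tr(a) - tr(b^3 a)  (eliminate a^-1) = x*y^3 - y^2*z - 2*x*y + z
so tr(a^-1 b^2 a^-1 b) = tr(b^2 a^-1 b)*tr(a) - tr(b^2 a^-1 b a)  (eliminate a^-1) = x^2*y^3 - 2*x*y^2*z - x^2*y + y*z^2 + x*z - y
reduce: tr(b a^-1 b^-1 a^-1 b) = tr(a^-1 b^2 a^-1)*tr(b) - tr(a^-1 b^2 a^-1 b)  (eliminate b^-1) = x*y^2*z - y^3 - y*z^2 - x*z + 3*y
tr(a^-1 b a^-2 b a^-1 b^-1) = tr(b a^-1 b^-1 a^-1 b a^-1)*tr(a) - tr(b a^-1 b^-1 a^-1 b)  (eliminate a^-1) = x^3*y^2*z - x^2*y^3 - 2*x^2*y*z^2 + x*z^3 + 2*x^2*y + y^3 + y*z^2 - 2*x*z - 3*y
reduce: tr(b a^-1 b a) = tr(b a b)*tr(a) - tr(b a b a)  (eliminate a^-1) = x*y*z - x^2 - z^2 + 2
so tr(b a^-1 b a^-1) = tr(b a^-1 b)*tr(a) - tr(b a^-1 b a)  (eliminate a^-1) = x^2*y^2 - 2*x*y*z + z^2 - 2
so tr(b a^-2 b a^-1) = tr(b a^-1 b a^-1)*tr(a) - tr(b a^-1 b)  (eliminate a^-1) = x^3*y^2 - 2*x^2*y*z - x*y^2 + x*z^2 + y*z - x
tr(a^-1 b a^-2 b a^-1) = tr(b a^-2 b a^-1)*tr(a) - tr(b a^-2 b)  (eliminate a^-1) = x^4*y^2 - 2*x^3*y*z - 2*x^2*y^2 + x^2*z^2 + 2*x*y*z + y^2 - 2
so tr(a^-1 b^-2 a^-1 b a^-2 b) = tr(a^-1 b a^-2 b a^-1 b^-1)*tr(b) - tr(a^-1 b a^-2 b a^-1)  (eliminate b^-1) = x^3*y^3*z - x^4*y^2 - x^2*y^4 - 2*x^2*y^2*z^2 + 2*x^3*y*z + x*y*z^3 + 4*x^2*y^2 - x^2*z^2 + y^4 + y^2*z^2 - 4*x*y*z - 4*y^2 + 2
tr(b^-2 a^-1 b a^-2 b^-1 a^-1) = tr(a^-1 b^-2 a^-1 b a^-2)*tr(b) - tr(a^-1 b^-2 a^-1 b a^-2 b)  (eliminate b^-1) = x^2*y^2*z^2 - x^3*y*z - x*y^3*z - x*y*z^3 + x^2*z^2 + 2*x*y*z + y^2 - 2
tr(a^-2 b^-2) = tr(a^-1 b^-2)*tr(a) - tr(a^-1 b^-2 a)  (eliminate a^-1) = x*y*z - x^2 - y^2 + 2
so tr(b^-2 a b a^-1) = tr(b^-1 a b a^-1)*tr(b) - tr(b^-1 a b a^-1 b)  (eliminate b^-1) = -x*y^2*z + x^2*y + y^3 + y*z^2 - 3*y
so tr(a b a^-2 b^-2) = tr(b^-2 a b a^-1)*tr(a) - tr(b^-2 a b)  (eliminate a^-1) = -x^2*y^2*z + x^3*y + x*y^3 + x*y*z^2 - 4*x*y + z
tr(b a^-2 b^-3 a) = tr(a b a^-2 b^-2)*tr(b) - tr(a b a^-2 b^-1)  (eliminate b^-1) = -x^2*y^3*z + x^3*y^2 + x*y^4 + x*y^2*z^2 + x^2*y*z - x^3 - 5*x*y^2 - x*z^2 + y*z + 3*x
so tr(b^-2 a^-1 b a^-2 b^-1) = tr(b a^-2 b^-3)*tr(a) - tr(b a^-2 b^-3 a)  (eliminate a^-1) = x^2*y^3*z - x^3*y^2 - x*y^4 - x*y^2*z^2 + 4*x*y^2 + x*z^2 - y*z - x
so tr(b a^-2 b^-1 a^-2 b^-2 a^-1) = tr(b^-2 a^-1 b a^-2 b^-1 a^-1)*tr(a) - tr(b^-2 a^-1 b a^-2 b^-1)  (eliminate a^-1) = x^3*y^2*z^2 - x^4*y*z - 2*x^2*y^3*z - x^2*y*z^3 + x^3*y^2 + x^3*z^2 + x*y^4 + x*y^2*z^2 + 2*x^2*y*z - 3*x*y^2 - x*z^2 + y*z - x
reduce: tr(a^-1 b^-1 a^-2 b^-1) = tr(b^-1 a^-1 b^-1 a^-1)*tr(a) - tr(b^-1 a^-1 b^-1)  (eliminate a^-1) = x*z^2 - y*z - x
reduce: tr(a^-2 b^-1 a^-2 b^-1) = tr(a^-1 b^-1 a^-2 b^-1)*tr(a) - tr(a^-1 b^-1 a^-2 b^-1 a)  (eliminate a^-1) = x^2*z^2 - 2*x*y*z + y^2 - 2
reduce: tr(a^-2 b a^-2 b^-1 a^-2 b^-2) = tr(b a^-2 b^-1 a^-2 b^-2 a^-1)*tr(a) - tr(b a^-2 b^-1 a^-2 b^-2)  (eliminate a^-1) = x^4*y^2*z^2 - x^5*y*z - 2*x^3*y^3*z - x^3*y*z^3 + x^4*y^2 + x^4*z^2 + x^2*y^4 + x^2*y^2*z^2 + 2*x^3*y*z - 3*x^2*y^2 - 2*x^2*z^2 + 3*x*y*z - x^2 - y^2 + 2

x^4*y^2*z^2 - x^5*y*z - 2*x^3*y^3*z - x^3*y*z^3 + x^4*y^2 + x^4*z^2 + x^2*y^4 + x^2*y^2*z^2 + 2*x^3*y*z - 3*x^2*y^2 - 2*x^2*z^2 + 3*x*y*z - x^2 - y^2 + 2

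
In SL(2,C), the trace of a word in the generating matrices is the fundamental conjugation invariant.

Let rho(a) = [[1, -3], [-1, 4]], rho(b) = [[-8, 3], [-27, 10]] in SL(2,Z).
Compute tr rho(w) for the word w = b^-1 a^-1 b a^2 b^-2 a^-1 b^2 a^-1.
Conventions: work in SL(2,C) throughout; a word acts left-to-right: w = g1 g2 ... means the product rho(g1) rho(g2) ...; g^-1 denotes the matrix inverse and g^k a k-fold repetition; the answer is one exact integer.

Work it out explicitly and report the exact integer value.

-2484152995

rho(b^-1) = [[10, -3], [27, -8]]
... * rho(a^-1) = [[4, 3], [1, 1]]  ->  [[37, 27], [100, 73]]
... * rho(b) = [[-8, 3], [-27, 10]]  ->  [[-1025, 381], [-2771, 1030]]
... * rho(a) = [[1, -3], [-1, 4]]  ->  [[-1406, 4599], [-3801, 12433]]
... * rho(a) = [[1, -3], [-1, 4]]  ->  [[-6005, 22614], [-16234, 61135]]
... * rho(b^-1) = [[10, -3], [27, -8]]  ->  [[550528, -162897], [1488305, -440378]]
... * rho(b^-1) = [[10, -3], [27, -8]]  ->  [[1107061, -348408], [2992844, -941891]]
... * rho(a^-1) = [[4, 3], [1, 1]]  ->  [[4079836, 2972775], [11029485, 8036641]]
... * rho(b) = [[-8, 3], [-27, 10]]  ->  [[-112903613, 41967258], [-305225187, 113454865]]
... * rho(b) = [[-8, 3], [-27, 10]]  ->  [[-229887062, 80961741], [-621479859, 218873089]]
... * rho(a^-1) = [[4, 3], [1, 1]]  ->  [[-838586507, -608699445], [-2267046347, -1645566488]]
tr = -838586507 + -1645566488 = -2484152995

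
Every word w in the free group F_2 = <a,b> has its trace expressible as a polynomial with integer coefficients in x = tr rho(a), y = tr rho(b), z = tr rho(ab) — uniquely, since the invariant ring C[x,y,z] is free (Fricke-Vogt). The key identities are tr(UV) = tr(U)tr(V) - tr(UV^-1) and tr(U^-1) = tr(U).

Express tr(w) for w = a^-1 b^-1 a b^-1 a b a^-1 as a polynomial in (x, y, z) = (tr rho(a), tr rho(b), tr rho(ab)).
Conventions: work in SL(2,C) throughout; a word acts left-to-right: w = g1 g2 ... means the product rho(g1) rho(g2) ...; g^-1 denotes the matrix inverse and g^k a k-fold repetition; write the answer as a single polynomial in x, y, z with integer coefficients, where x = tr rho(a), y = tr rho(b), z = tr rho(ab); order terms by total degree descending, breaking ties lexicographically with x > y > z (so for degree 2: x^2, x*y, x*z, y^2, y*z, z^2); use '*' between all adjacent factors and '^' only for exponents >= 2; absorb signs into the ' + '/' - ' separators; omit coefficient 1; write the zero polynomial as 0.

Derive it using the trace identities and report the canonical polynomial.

trace(b a b) = trace(b) trace(a b) - trace(a) = y*z - x
apply: trace(b a b a) = trace(b a) trace(b a) - trace(1)   [split at repeated b] = z^2 - 2
trace(a b a^-1 b) = trace(b a b) trace(a) - trace(b a b a) = x*y*z - x^2 - z^2 + 2
trace(b^-1 a b a^-1) = trace(a b a^-1) trace(b) - trace(a b a^-1 b) = -x*y*z + x^2 + y^2 + z^2 - 2
trace(b^2) = trace(b) trace(b) - trace(1) = y^2 - 2
apply: trace(b a^2 b) = trace(a) trace(b^2 a) - trace(b^2) = x*y*z - x^2 - y^2 + 2
trace(b a^2 b a) = trace(a) trace(b a b a) - trace(b a b) = x*z^2 - y*z - x
trace(b a^2 b a^-1) = trace(b a^2 b) trace(a) - trace(b a^2 b a) = x^2*y*z - x^3 - x*y^2 - x*z^2 + y*z + 3*x
use: trace(a b a^-2 b a) = trace(b a^2 b a^-1) trace(a) - trace(b a^2 b) = x^3*y*z - x^4 - x^2*y^2 - x^2*z^2 + 4*x^2 + y^2 - 2
trace(a b a) = trace(a) trace(b a) - trace(b) = x*z - y
use: trace(b a b a b) = trace(b) trace(a b a b) - trace(a b a) = y*z^2 - x*z - y
trace(b a b a b a) = trace(b a) trace(b a b a) - trace(b^-1 a^-1)   [split at repeated b] = z^3 - 3*z
trace(b a b a b a^-1) = trace(b a b a b) trace(a) - trace(b a b a b a) = x*y*z^2 - x^2*z - z^3 - x*y + 3*z
trace(a b a^-2 b a b) = trace(b a b a b a^-1) trace(a) - trace(b a b a b) = x^2*y*z^2 - x^3*z - x*z^3 - x^2*y - y*z^2 + 4*x*z + y
trace(a b^-1 a b a^-2 b) = trace(a b a^-2 b a) trace(b) - trace(a b a^-2 b a b) = x^3*y^2*z - x^4*y - x^2*y^3 - 2*x^2*y*z^2 + x^3*z + x*z^3 + 5*x^2*y + y^3 + y*z^2 - 4*x*z - 3*y
use: trace(a^-1 b^-1 a b^-1 a b a^-1) = trace(a b^-1 a b a^-2) trace(b) - trace(a b^-1 a b a^-2 b) = -x^3*y^2*z + x^4*y + x^2*y^3 + 2*x^2*y*z^2 - x^3*z - x*y^2*z - x*z^3 - 4*x^2*y + 4*x*z + y

-x^3*y^2*z + x^4*y + x^2*y^3 + 2*x^2*y*z^2 - x^3*z - x*y^2*z - x*z^3 - 4*x^2*y + 4*x*z + y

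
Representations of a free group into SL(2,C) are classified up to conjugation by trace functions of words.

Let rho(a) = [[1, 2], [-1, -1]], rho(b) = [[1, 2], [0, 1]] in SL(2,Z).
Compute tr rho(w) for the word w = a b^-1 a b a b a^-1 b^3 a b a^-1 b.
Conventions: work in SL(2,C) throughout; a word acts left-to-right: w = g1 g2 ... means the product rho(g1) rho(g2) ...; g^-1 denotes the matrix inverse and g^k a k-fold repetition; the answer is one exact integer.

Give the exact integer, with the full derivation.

rho(a) = [[1, 2], [-1, -1]]
... * rho(b^-1) = [[1, -2], [0, 1]]  ->  [[1, 0], [-1, 1]]
... * rho(a) = [[1, 2], [-1, -1]]  ->  [[1, 2], [-2, -3]]
... * rho(b) = [[1, 2], [0, 1]]  ->  [[1, 4], [-2, -7]]
... * rho(a) = [[1, 2], [-1, -1]]  ->  [[-3, -2], [5, 3]]
... * rho(b) = [[1, 2], [0, 1]]  ->  [[-3, -8], [5, 13]]
... * rho(a^-1) = [[-1, -2], [1, 1]]  ->  [[-5, -2], [8, 3]]
... * rho(b) = [[1, 2], [0, 1]]  ->  [[-5, -12], [8, 19]]
... * rho(b) = [[1, 2], [0, 1]]  ->  [[-5, -22], [8, 35]]
... * rho(b) = [[1, 2], [0, 1]]  ->  [[-5, -32], [8, 51]]
... * rho(a) = [[1, 2], [-1, -1]]  ->  [[27, 22], [-43, -35]]
... * rho(b) = [[1, 2], [0, 1]]  ->  [[27, 76], [-43, -121]]
... * rho(a^-1) = [[-1, -2], [1, 1]]  ->  [[49, 22], [-78, -35]]
... * rho(b) = [[1, 2], [0, 1]]  ->  [[49, 120], [-78, -191]]
tr = 49 + -191 = -142

-142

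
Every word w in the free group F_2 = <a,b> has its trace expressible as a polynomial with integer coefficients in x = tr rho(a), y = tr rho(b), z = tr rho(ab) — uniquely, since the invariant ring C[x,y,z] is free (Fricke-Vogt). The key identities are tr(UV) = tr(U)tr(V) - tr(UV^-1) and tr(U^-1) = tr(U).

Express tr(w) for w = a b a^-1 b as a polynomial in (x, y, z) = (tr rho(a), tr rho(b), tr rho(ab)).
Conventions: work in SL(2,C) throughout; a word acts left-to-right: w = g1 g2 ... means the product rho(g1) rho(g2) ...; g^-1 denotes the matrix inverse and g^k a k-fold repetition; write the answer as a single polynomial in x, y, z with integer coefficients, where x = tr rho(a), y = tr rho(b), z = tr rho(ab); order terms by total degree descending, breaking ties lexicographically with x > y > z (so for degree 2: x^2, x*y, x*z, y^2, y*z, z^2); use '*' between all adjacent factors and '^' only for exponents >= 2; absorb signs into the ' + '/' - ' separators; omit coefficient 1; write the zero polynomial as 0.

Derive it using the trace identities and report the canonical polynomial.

x*y*z - x^2 - z^2 + 2

tr(b a b) = tr(b) tr(a b) - tr(a) = y*z - x
tr(b a b a) = tr(b a) tr(b a) - tr(1)   [split at repeated b] = z^2 - 2
apply: tr(a b a^-1 b) = tr(b a b) tr(a) - tr(b a b a) = x*y*z - x^2 - z^2 + 2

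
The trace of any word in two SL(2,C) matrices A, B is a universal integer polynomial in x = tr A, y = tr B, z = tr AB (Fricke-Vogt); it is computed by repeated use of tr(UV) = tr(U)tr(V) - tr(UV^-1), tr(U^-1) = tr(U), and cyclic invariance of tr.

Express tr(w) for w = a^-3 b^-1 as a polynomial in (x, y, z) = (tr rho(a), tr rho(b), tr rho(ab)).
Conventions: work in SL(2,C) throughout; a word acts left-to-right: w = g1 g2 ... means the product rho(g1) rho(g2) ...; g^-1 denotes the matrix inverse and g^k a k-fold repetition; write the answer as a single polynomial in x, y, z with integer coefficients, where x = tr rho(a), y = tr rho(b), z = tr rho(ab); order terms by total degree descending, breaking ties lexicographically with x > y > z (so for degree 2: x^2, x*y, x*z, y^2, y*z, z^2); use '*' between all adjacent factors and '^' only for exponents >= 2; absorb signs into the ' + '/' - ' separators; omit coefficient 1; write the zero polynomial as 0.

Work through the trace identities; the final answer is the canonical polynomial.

x^2*z - x*y - z

tr(a^-1) = tr(a) = x
tr(a^-1 b) = tr(b) * tr(a) - tr(b a) = x*y - z
tr(b^-1 a^-1) = tr(a^-1) * tr(b) - tr(a^-1 b) = z
tr(b^-1 a^-2) = tr(b^-1 a^-1) * tr(a) - tr(b^-1) = x*z - y
tr(a^-3 b^-1) = tr(b^-1 a^-2) * tr(a) - tr(b^-1 a^-1) = x^2*z - x*y - z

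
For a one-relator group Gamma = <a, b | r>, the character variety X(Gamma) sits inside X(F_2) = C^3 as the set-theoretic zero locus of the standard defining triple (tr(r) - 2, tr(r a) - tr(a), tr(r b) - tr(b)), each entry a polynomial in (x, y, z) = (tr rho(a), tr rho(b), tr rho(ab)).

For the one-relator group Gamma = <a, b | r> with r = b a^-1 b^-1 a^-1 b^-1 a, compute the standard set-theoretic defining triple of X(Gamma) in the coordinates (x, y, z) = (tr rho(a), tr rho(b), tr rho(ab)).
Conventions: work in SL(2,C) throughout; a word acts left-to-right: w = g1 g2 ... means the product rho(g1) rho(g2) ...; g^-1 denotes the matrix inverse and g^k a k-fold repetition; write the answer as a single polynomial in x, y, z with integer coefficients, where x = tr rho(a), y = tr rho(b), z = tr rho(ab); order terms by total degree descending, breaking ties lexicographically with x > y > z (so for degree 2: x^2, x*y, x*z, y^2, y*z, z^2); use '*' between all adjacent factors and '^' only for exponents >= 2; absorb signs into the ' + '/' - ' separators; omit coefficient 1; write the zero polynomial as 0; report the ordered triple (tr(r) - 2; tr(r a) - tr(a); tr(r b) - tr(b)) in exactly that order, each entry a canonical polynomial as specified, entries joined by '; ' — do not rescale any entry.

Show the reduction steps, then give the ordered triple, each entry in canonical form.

and tr(a^-1) = tr(a) = x
tr(a b a) = tr(a) tr(b a) - tr(b)   [square of a] = x*z - y
tr(b a b a) = tr(a b) tr(a b) - tr(1)   [split at a repeated a] = z^2 - 2
and tr(b a b) = tr(b) tr(a b) - tr(a)   [square of b] = y*z - x
and tr(a b a b a) = tr(a) tr(b a b a) - tr(b a b)   [square of a] = x*z^2 - y*z - x
tr(a b a b a b) = tr(b a) tr(b a b a) - tr(b^-1 a^-1)   [split at a repeated b] = z^3 - 3*z
tr(b^-1 a b a b a) = tr(a b a b a) tr(b) - tr(a b a b a b)   [inverse elimination on b] = x*y*z^2 - y^2*z - z^3 - x*y + 3*z
tr(b a b a^-1 b^-1 a) = tr(b^-1 a b a b) tr(a) - tr(b^-1 a b a b a)   [inverse elimination on a] = -x*y*z^2 + x^2*z + y^2*z + z^3 - 3*z
next, tr(a b a^-1 b^-1 a^-1 b) = tr(b a b a^-1 b^-1) tr(a) - tr(b a b a^-1 b^-1 a)   [inverse elimination on a] = x*y*z^2 - x^2*z - y^2*z - z^3 + x*y + 3*z
and tr(b a^-1 b^-1 a^-1 b^-1 a) = tr(a b a^-1 b^-1 a^-1) tr(b) - tr(a b a^-1 b^-1 a^-1 b)   [inverse elimination on b] = -x*y*z^2 + x^2*z + y^2*z + z^3 - 3*z
tr(a^2) = tr(a) tr(a) - tr(1)  (reduce the a square) = x^2 - 2
tr(a^2 b a) = tr(a) tr(a b a) - tr(a b)  (reduce the a square) = x^2*z - x*y - z
tr(b^-1 a^2 b a) = tr(a^2 b a) tr(b) - tr(a^2 b a b)  (eliminate b^-1) = x^2*y*z - x*y^2 - x*z^2 + x
tr(b^-1 a^2 b a^-1) = tr(b^-1 a^2 b) tr(a) - tr(b^-1 a^2 b a)  (eliminate a^-1) = -x^2*y*z + x^3 + x*y^2 + x*z^2 - 3*x
tr(b^-1 a^2 b a^-1 b^-1) = tr(b^-1 a^2 b a^-1) tr(b) - tr(b^-1 a^2 b a^-1 b)  (eliminate b^-1) = -x^2*y^2*z + x^3*y + x*y^3 + x*y*z^2 - 3*x*y - z
and tr(a^3) = tr(a) tr(a^2) - tr(a)  (reduce the a square) = x^3 - 3*x
next, tr(a^3 b a) = tr(a) tr(a^2 b a) - tr(a^2 b)  (reduce the a square) = x^3*z - x^2*y - 2*x*z + y
next, tr(a^3 b a b) = tr(a) tr(b a b a^2) - tr(b a b a)  (reduce the a square) = x^2*z^2 - x*y*z - x^2 - z^2 + 2
and tr(b^-1 a^3 b a) = tr(a^3 b a) tr(b) - tr(a^3 b a b)  (eliminate b^-1) = x^3*y*z - x^2*y^2 - x^2*z^2 - x*y*z + x^2 + y^2 + z^2 - 2
tr(a^2 b a^-1 b^-1 a) = tr(b^-1 a^3 b) tr(a) - tr(b^-1 a^3 b a)  (eliminate a^-1) = -x^3*y*z + x^4 + x^2*y^2 + x^2*z^2 + x*y*z - 4*x^2 - y^2 - z^2 + 2
tr(b a^2 b) = tr(b) tr(a^2 b) - tr(a^2)  (reduce the b square) = x*y*z - x^2 - y^2 + 2
and tr(a b a^2 b a) = tr(a) tr(b a^2 b a) - tr(b a^2 b)  (reduce the a square) = x^2*z^2 - 2*x*y*z + y^2 - 2
next, tr(b a b a b) = tr(b) tr(a b a b) - tr(a b a)  (reduce the b square) = y*z^2 - x*z - y
tr(a b a^2 b a b) = tr(a) tr(b a b a b a) - tr(b a b a b)  (reduce the a square) = x*z^3 - y*z^2 - 2*x*z + y
tr(b^-1 a b a^2 b a) = tr(a b a^2 b a) tr(b) - tr(a b a^2 b a b)  (eliminate b^-1) = x^2*y*z^2 - 2*x*y^2*z - x*z^3 + y^3 + y*z^2 + 2*x*z - 3*y
tr(a^2 b a^-1 b^-1 a b) = tr(b^-1 a b a^2 b) tr(a) - tr(b^-1 a b a^2 b a)  (eliminate a^-1) = -x^2*y*z^2 + x^3*z + 2*x*y^2*z + x*z^3 - x^2*y - y^3 - y*z^2 - 3*x*z + 3*y
tr(b^-1 a^2 b a^-1 b^-1 a) = tr(a^2 b a^-1 b^-1 a) tr(b) - tr(a^2 b a^-1 b^-1 a b)  (eliminate b^-1) = -x^3*y^2*z + x^4*y + x^2*y^3 + 2*x^2*y*z^2 - x^3*z - x*y^2*z - x*z^3 - 3*x^2*y + 3*x*z - y
tr(b a^-1 b^-1 a^-1 b^-1 a^2) = tr(b^-1 a^2 b a^-1 b^-1) tr(a) - tr(b^-1 a^2 b a^-1 b^-1 a)  (eliminate a^-1) = -x^2*y*z^2 + x^3*z + x*y^2*z + x*z^3 - 4*x*z + y
tr(b a^-1) = tr(b) tr(a) - tr(b a)  (eliminate a^-1) = x*y - z
tr(a^-1 b a b) = tr(b a b) tr(a) - tr(b a b a)  (eliminate a^-1) = x*y*z - x^2 - z^2 + 2
tr(b a b^2) = tr(b) tr(a b^2) - tr(a b)  (reduce the b square) = y^2*z - x*y - z
tr(a b a b^2 a) = tr(a) tr(b a b^2 a) - tr(b a b^2)  (reduce the a square) = x*y*z^2 - x^2*z - y^2*z + z
and tr(a b a b^2 a b) = tr(b) tr(a b a b a b) - tr(a b a b a)  (reduce the b square) = y*z^3 - x*z^2 - 2*y*z + x
tr(b a b^2 a b^-1 a) = tr(a b a b^2 a) tr(b) - tr(a b a b^2 a b)  (eliminate b^-1) = x*y^2*z^2 - x^2*y*z - y^3*z - y*z^3 + x*z^2 + 3*y*z - x
next, tr(b^-1 a^-1 b a b^2 a) = tr(b a b^2 a b^-1) tr(a) - tr(b a b^2 a b^-1 a)  (eliminate a^-1) = -x*y^2*z^2 + 2*x^2*y*z + y^3*z + y*z^3 - x^3 - x*y^2 - x*z^2 - 3*y*z + 3*x
tr(a b^2 a^-1 b^-1 a^-1 b) = tr(b^-1 a^-1 b a b^2) tr(a) - tr(b^-1 a^-1 b a b^2 a)  (eliminate a^-1) = x*y^2*z^2 - x^2*y*z - y^3*z - y*z^3 + x*y^2 + 3*y*z - x
tr(b a^-1 b^-1 a^-1 b^-1 a b) = tr(a b^2 a^-1 b^-1 a^-1) tr(b) - tr(a b^2 a^-1 b^-1 a^-1 b)  (eliminate b^-1) = -x*y^2*z^2 + x^2*y*z + y^3*z + y*z^3 - 4*y*z + x
assemble the triple (tr(r) - 2; tr(r a) - x; tr(r b) - y)

-x*y*z^2 + x^2*z + y^2*z + z^3 - 3*z - 2; -x^2*y*z^2 + x^3*z + x*y^2*z + x*z^3 - 4*x*z - x + y; -x*y^2*z^2 + x^2*y*z + y^3*z + y*z^3 - 4*y*z + x - y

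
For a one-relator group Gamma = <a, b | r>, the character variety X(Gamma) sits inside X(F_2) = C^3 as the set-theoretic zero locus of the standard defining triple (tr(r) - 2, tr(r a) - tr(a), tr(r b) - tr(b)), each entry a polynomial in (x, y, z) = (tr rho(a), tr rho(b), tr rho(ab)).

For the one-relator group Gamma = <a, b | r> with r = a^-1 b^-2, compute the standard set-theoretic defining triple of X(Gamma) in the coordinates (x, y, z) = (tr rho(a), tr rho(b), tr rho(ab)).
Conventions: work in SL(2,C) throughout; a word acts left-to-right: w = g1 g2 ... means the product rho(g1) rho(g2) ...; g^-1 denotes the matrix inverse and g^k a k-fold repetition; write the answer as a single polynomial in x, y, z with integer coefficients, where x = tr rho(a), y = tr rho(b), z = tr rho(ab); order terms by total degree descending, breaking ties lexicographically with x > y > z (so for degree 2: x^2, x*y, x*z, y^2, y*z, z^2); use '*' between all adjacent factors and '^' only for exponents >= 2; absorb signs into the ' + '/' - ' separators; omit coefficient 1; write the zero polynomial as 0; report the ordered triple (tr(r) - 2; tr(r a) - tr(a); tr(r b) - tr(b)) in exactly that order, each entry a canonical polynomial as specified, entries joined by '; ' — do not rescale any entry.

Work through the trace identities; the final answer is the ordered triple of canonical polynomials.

next, tr(b^-1) = tr(b) = y
tr(b^-1 a) = tr(a)*tr(b) - tr(a b) = x*y - z
and tr(a^-1 b^-1) = tr(b^-1)*tr(a) - tr(b^-1 a) = z
tr(a^-1 b^-2) = tr(a^-1 b^-1)*tr(b) - tr(a^-1) = y*z - x
tr(b^-2) = tr(b^-1)*tr(b) - tr(1)  (eliminate b^-1) = y^2 - 2
assemble the triple (tr(r) - 2; tr(r a) - x; tr(r b) - y)

y*z - x - 2; y^2 - x - 2; -y + z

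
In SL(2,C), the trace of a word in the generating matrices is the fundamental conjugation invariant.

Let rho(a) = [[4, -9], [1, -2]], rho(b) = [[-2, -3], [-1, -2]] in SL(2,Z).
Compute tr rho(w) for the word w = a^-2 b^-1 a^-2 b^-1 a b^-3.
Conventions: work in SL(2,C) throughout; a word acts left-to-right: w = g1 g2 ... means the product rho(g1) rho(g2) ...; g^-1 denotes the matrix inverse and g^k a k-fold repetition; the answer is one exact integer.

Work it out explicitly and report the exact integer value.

rho(a^-1) = [[-2, 9], [-1, 4]]
... * rho(a^-1) = [[-2, 9], [-1, 4]]  ->  [[-5, 18], [-2, 7]]
... * rho(b^-1) = [[-2, 3], [1, -2]]  ->  [[28, -51], [11, -20]]
... * rho(a^-1) = [[-2, 9], [-1, 4]]  ->  [[-5, 48], [-2, 19]]
... * rho(a^-1) = [[-2, 9], [-1, 4]]  ->  [[-38, 147], [-15, 58]]
... * rho(b^-1) = [[-2, 3], [1, -2]]  ->  [[223, -408], [88, -161]]
... * rho(a) = [[4, -9], [1, -2]]  ->  [[484, -1191], [191, -470]]
... * rho(b^-1) = [[-2, 3], [1, -2]]  ->  [[-2159, 3834], [-852, 1513]]
... * rho(b^-1) = [[-2, 3], [1, -2]]  ->  [[8152, -14145], [3217, -5582]]
... * rho(b^-1) = [[-2, 3], [1, -2]]  ->  [[-30449, 52746], [-12016, 20815]]
tr = -30449 + 20815 = -9634

-9634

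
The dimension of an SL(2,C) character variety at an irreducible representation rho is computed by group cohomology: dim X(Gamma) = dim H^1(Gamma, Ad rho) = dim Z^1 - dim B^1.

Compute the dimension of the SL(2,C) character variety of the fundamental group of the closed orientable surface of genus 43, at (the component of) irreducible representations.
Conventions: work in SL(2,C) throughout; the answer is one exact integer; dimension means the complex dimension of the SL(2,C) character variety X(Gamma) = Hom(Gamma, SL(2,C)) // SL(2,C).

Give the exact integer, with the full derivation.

252

pi_1 of the closed genus-43 surface has 86 generators bound by the single product-of-commutators relator.
A cocycle assigns one sl_2 vector per generator subject to the relator condition d_2(z) = 0: dim of the unconstrained space is 3*2g = 258.
At an irreducible rho, H^2 = coker(d_2) vanishes (Poincare duality: H^2 is dual to H^0 = invariants = 0), so d_2 is surjective onto sl_2 and dim Z^1 = 258 - 3 = 255.
Coboundaries contribute dim B^1 = 3 (injective at irreducible rho).
dim H^1 = 255 - 3 = 252 = dim X.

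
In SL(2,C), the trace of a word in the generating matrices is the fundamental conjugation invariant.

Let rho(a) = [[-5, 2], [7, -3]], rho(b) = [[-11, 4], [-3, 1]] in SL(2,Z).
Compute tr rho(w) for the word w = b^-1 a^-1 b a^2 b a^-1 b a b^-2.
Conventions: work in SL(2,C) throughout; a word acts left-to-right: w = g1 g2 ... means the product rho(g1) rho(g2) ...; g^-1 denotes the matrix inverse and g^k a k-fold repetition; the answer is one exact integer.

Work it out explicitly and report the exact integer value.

84237800

rho(b^-1) = [[1, -4], [3, -11]]
... * rho(a^-1) = [[-3, -2], [-7, -5]]  ->  [[25, 18], [68, 49]]
... * rho(b) = [[-11, 4], [-3, 1]]  ->  [[-329, 118], [-895, 321]]
... * rho(a) = [[-5, 2], [7, -3]]  ->  [[2471, -1012], [6722, -2753]]
... * rho(a) = [[-5, 2], [7, -3]]  ->  [[-19439, 7978], [-52881, 21703]]
... * rho(b) = [[-11, 4], [-3, 1]]  ->  [[189895, -69778], [516582, -189821]]
... * rho(a^-1) = [[-3, -2], [-7, -5]]  ->  [[-81239, -30900], [-220999, -84059]]
... * rho(b) = [[-11, 4], [-3, 1]]  ->  [[986329, -355856], [2683166, -968055]]
... * rho(a) = [[-5, 2], [7, -3]]  ->  [[-7422637, 3040226], [-20192215, 8270497]]
... * rho(b^-1) = [[1, -4], [3, -11]]  ->  [[1698041, -3751938], [4619276, -10206607]]
... * rho(b^-1) = [[1, -4], [3, -11]]  ->  [[-9557773, 34479154], [-26000545, 93795573]]
tr = -9557773 + 93795573 = 84237800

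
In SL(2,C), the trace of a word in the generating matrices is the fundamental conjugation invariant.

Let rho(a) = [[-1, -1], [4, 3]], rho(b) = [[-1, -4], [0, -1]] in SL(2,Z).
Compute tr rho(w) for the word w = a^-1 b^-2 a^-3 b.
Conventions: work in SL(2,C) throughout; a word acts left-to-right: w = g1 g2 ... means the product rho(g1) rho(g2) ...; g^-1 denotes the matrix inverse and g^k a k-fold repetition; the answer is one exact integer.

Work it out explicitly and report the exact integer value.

1470

rho(a^-1) = [[3, 1], [-4, -1]]
... * rho(b^-1) = [[-1, 4], [0, -1]]  ->  [[-3, 11], [4, -15]]
... * rho(b^-1) = [[-1, 4], [0, -1]]  ->  [[3, -23], [-4, 31]]
... * rho(a^-1) = [[3, 1], [-4, -1]]  ->  [[101, 26], [-136, -35]]
... * rho(a^-1) = [[3, 1], [-4, -1]]  ->  [[199, 75], [-268, -101]]
... * rho(a^-1) = [[3, 1], [-4, -1]]  ->  [[297, 124], [-400, -167]]
... * rho(b) = [[-1, -4], [0, -1]]  ->  [[-297, -1312], [400, 1767]]
tr = -297 + 1767 = 1470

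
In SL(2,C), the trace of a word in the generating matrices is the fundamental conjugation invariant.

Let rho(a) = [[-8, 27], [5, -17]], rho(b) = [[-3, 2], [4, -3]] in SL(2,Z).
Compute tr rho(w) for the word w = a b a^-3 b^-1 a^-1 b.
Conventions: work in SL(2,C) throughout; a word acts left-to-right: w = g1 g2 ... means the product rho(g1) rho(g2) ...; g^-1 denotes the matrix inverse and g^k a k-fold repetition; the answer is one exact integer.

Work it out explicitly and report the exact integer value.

rho(a) = [[-8, 27], [5, -17]]
... * rho(b) = [[-3, 2], [4, -3]]  ->  [[132, -97], [-83, 61]]
... * rho(a^-1) = [[-17, -27], [-5, -8]]  ->  [[-1759, -2788], [1106, 1753]]
... * rho(a^-1) = [[-17, -27], [-5, -8]]  ->  [[43843, 69797], [-27567, -43886]]
... * rho(a^-1) = [[-17, -27], [-5, -8]]  ->  [[-1094316, -1742137], [688069, 1095397]]
... * rho(b^-1) = [[-3, -2], [-4, -3]]  ->  [[10251496, 7415043], [-6445795, -4662329]]
... * rho(a^-1) = [[-17, -27], [-5, -8]]  ->  [[-211350647, -336110736], [132890160, 211335097]]
... * rho(b) = [[-3, 2], [4, -3]]  ->  [[-710391003, 585630914], [446669908, -368224971]]
tr = -710391003 + -368224971 = -1078615974

-1078615974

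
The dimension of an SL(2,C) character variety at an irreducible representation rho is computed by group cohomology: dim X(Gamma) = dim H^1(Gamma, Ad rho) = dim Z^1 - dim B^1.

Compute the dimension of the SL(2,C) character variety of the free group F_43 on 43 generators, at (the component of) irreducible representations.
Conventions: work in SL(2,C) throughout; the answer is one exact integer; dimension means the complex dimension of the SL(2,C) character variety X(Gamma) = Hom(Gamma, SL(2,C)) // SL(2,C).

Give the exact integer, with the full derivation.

126

The free group F_43: 43 generators, no relators.
A cocycle picks one sl_2 vector per generator freely, giving dim Z^1 = 3*43 = 129.
At an irreducible rho the centralizer of the image in sl_2 is 0, so the coboundary map sl_2 -> Z^1 is injective: dim B^1 = 3.
dim X = dim H^1 = dim Z^1 - dim B^1 = 129 - 3 = 126.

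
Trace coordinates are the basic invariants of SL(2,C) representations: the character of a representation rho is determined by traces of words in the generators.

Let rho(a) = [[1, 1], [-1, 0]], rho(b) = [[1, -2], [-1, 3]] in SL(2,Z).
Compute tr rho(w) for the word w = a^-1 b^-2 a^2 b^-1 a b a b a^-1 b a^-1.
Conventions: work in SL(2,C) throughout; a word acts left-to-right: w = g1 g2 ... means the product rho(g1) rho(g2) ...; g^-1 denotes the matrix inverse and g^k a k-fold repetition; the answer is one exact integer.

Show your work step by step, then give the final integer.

-287

rho(a^-1) = [[0, -1], [1, 1]]
... * rho(b^-1) = [[3, 2], [1, 1]]  ->  [[-1, -1], [4, 3]]
... * rho(b^-1) = [[3, 2], [1, 1]]  ->  [[-4, -3], [15, 11]]
... * rho(a) = [[1, 1], [-1, 0]]  ->  [[-1, -4], [4, 15]]
... * rho(a) = [[1, 1], [-1, 0]]  ->  [[3, -1], [-11, 4]]
... * rho(b^-1) = [[3, 2], [1, 1]]  ->  [[8, 5], [-29, -18]]
... * rho(a) = [[1, 1], [-1, 0]]  ->  [[3, 8], [-11, -29]]
... * rho(b) = [[1, -2], [-1, 3]]  ->  [[-5, 18], [18, -65]]
... * rho(a) = [[1, 1], [-1, 0]]  ->  [[-23, -5], [83, 18]]
... * rho(b) = [[1, -2], [-1, 3]]  ->  [[-18, 31], [65, -112]]
... * rho(a^-1) = [[0, -1], [1, 1]]  ->  [[31, 49], [-112, -177]]
... * rho(b) = [[1, -2], [-1, 3]]  ->  [[-18, 85], [65, -307]]
... * rho(a^-1) = [[0, -1], [1, 1]]  ->  [[85, 103], [-307, -372]]
tr = 85 + -372 = -287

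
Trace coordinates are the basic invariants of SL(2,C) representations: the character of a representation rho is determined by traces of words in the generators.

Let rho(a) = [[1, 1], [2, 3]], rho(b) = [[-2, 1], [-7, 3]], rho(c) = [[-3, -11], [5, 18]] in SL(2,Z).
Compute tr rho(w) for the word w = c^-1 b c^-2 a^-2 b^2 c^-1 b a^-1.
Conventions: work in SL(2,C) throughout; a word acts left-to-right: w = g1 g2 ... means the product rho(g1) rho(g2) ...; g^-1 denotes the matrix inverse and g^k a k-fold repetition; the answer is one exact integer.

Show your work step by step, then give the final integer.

-60645938

rho(c^-1) = [[18, 11], [-5, -3]]
... * rho(b) = [[-2, 1], [-7, 3]]  ->  [[-113, 51], [31, -14]]
... * rho(c^-1) = [[18, 11], [-5, -3]]  ->  [[-2289, -1396], [628, 383]]
... * rho(c^-1) = [[18, 11], [-5, -3]]  ->  [[-34222, -20991], [9389, 5759]]
... * rho(a^-1) = [[3, -1], [-2, 1]]  ->  [[-60684, 13231], [16649, -3630]]
... * rho(a^-1) = [[3, -1], [-2, 1]]  ->  [[-208514, 73915], [57207, -20279]]
... * rho(b) = [[-2, 1], [-7, 3]]  ->  [[-100377, 13231], [27539, -3630]]
... * rho(b) = [[-2, 1], [-7, 3]]  ->  [[108137, -60684], [-29668, 16649]]
... * rho(c^-1) = [[18, 11], [-5, -3]]  ->  [[2249886, 1371559], [-617269, -376295]]
... * rho(b) = [[-2, 1], [-7, 3]]  ->  [[-14100685, 6364563], [3868603, -1746154]]
... * rho(a^-1) = [[3, -1], [-2, 1]]  ->  [[-55031181, 20465248], [15098117, -5614757]]
tr = -55031181 + -5614757 = -60645938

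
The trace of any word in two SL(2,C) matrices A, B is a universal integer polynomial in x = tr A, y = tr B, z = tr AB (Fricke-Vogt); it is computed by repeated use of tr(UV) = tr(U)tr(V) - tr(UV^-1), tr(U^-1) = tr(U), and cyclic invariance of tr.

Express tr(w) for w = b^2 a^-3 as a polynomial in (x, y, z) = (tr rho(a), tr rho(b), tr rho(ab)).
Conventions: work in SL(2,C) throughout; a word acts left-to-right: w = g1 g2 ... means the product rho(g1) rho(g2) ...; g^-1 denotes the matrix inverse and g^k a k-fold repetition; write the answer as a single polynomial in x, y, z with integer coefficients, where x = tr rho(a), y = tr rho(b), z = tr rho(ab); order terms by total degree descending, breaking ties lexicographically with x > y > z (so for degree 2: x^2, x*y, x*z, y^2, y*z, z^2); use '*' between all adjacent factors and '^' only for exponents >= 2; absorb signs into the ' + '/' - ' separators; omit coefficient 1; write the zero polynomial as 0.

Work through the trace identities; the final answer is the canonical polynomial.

x^3*y^2 - x^2*y*z - x^3 - 2*x*y^2 + y*z + 3*x

reduce: tr(b^2) = tr(b) * tr(b) - tr(1)   [square of b] = y^2 - 2
so tr(b^2 a) = tr(b) * tr(a b) - tr(a)   [square of b] = y*z - x
tr(b^2 a^-1) = tr(b^2) * tr(a) - tr(b^2 a)   [inverse elimination on a] = x*y^2 - y*z - x
reduce: tr(a^-2 b^2) = tr(b^2 a^-1) * tr(a) - tr(b^2)   [inverse elimination on a] = x^2*y^2 - x*y*z - x^2 - y^2 + 2
tr(b^2 a^-3) = tr(a^-2 b^2) * tr(a) - tr(a^-2 b^2 a)   [inverse elimination on a] = x^3*y^2 - x^2*y*z - x^3 - 2*x*y^2 + y*z + 3*x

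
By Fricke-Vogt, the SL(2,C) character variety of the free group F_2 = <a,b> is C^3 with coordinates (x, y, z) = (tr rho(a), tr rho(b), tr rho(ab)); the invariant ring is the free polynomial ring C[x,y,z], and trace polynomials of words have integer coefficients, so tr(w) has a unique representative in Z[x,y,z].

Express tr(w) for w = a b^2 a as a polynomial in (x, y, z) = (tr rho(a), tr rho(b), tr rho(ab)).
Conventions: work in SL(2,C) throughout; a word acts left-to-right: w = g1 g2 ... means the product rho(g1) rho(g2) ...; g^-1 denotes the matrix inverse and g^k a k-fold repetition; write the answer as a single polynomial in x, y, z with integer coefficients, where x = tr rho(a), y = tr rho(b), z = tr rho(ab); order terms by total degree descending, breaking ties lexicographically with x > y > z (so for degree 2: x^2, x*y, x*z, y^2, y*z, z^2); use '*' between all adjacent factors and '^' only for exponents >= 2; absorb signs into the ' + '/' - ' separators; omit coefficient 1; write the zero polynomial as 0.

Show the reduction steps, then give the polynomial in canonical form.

tr(b^2 a) = tr(b)*tr(a b) - tr(a)  (reduce the b square) = y*z - x
tr(b^2) = tr(b)*tr(b) - tr(1)  (reduce the b square) = y^2 - 2
apply: tr(a b^2 a) = tr(a)*tr(b^2 a) - tr(b^2)  (reduce the a square) = x*y*z - x^2 - y^2 + 2

x*y*z - x^2 - y^2 + 2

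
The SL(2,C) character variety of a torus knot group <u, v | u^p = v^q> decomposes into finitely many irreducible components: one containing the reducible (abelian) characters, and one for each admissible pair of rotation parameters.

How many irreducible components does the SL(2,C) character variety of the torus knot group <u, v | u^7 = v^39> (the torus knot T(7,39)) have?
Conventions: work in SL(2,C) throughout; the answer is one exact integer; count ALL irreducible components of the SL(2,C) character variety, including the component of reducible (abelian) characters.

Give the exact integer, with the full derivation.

For T(7,39): irreducibility forces the central element u^7 = v^39 to one of +I, -I.
So on each irreducible component the traces are pinned: tr(u) = 2*cos(pi*alpha/7) with 1 <= alpha <= 6, tr(v) = 2*cos(pi*beta/39) with 1 <= beta <= 38.
The two central values (-1)^alpha I and (-1)^beta I must be the same matrix, so alpha and beta share a parity.
Enumerate parity-matched pairs: 3*19 odd-odd plus 3*19 even-even gives 114.
components with irreducible characters: 114; plus the single component of reducible (abelian) characters: total 115.

115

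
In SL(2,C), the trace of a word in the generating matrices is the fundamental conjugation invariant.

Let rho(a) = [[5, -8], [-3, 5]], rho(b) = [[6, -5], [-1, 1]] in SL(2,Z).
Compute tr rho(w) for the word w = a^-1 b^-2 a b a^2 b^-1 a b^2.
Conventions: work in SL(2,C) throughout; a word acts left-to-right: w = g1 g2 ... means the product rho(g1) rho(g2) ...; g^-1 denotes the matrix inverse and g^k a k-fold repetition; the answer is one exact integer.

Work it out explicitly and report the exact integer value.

-174947040

rho(a^-1) = [[5, 8], [3, 5]]
... * rho(b^-1) = [[1, 5], [1, 6]]  ->  [[13, 73], [8, 45]]
... * rho(b^-1) = [[1, 5], [1, 6]]  ->  [[86, 503], [53, 310]]
... * rho(a) = [[5, -8], [-3, 5]]  ->  [[-1079, 1827], [-665, 1126]]
... * rho(b) = [[6, -5], [-1, 1]]  ->  [[-8301, 7222], [-5116, 4451]]
... * rho(a) = [[5, -8], [-3, 5]]  ->  [[-63171, 102518], [-38933, 63183]]
... * rho(a) = [[5, -8], [-3, 5]]  ->  [[-623409, 1017958], [-384214, 627379]]
... * rho(b^-1) = [[1, 5], [1, 6]]  ->  [[394549, 2990703], [243165, 1843204]]
... * rho(a) = [[5, -8], [-3, 5]]  ->  [[-6999364, 11797123], [-4313787, 7270700]]
... * rho(b) = [[6, -5], [-1, 1]]  ->  [[-53793307, 46793943], [-33153422, 28839635]]
... * rho(b) = [[6, -5], [-1, 1]]  ->  [[-369553785, 315760478], [-227760167, 194606745]]
tr = -369553785 + 194606745 = -174947040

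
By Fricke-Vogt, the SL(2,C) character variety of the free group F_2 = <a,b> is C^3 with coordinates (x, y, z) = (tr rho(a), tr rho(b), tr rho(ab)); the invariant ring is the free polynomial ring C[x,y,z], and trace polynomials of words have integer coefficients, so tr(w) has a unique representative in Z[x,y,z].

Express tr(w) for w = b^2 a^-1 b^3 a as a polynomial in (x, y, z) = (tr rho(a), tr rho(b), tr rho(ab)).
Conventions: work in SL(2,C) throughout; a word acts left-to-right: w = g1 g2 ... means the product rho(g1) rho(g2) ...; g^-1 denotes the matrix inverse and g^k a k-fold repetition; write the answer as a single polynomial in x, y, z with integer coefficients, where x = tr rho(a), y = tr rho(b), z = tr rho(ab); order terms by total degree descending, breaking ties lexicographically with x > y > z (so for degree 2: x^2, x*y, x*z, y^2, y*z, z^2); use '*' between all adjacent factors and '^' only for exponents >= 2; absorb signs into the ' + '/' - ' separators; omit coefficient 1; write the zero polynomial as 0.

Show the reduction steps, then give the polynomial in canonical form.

trace(b a b) = trace(b) * trace(a b) - trace(a) = y*z - x
trace(b a b^2) = trace(b) * trace(b a b) - trace(b a) = y^2*z - x*y - z
trace(b^2 a b^2) = trace(b) * trace(b a b^2) - trace(b a b) = y^3*z - x*y^2 - 2*y*z + x
trace(b^3 a b^2) = trace(b) * trace(b^2 a b^2) - trace(b^2 a b) = y^4*z - x*y^3 - 3*y^2*z + 2*x*y + z
trace(a b a b) = trace(a b) * trace(a b) - trace(1) = z^2 - 2
trace(a b a) = trace(a) * trace(b a) - trace(b) = x*z - y
trace(a b^2 a b) = trace(b) * trace(a b a b) - trace(a b a) = y*z^2 - x*z - y
trace(b^2) = trace(b) * trace(b) - trace(1) = y^2 - 2
trace(a b^2 a) = trace(a) * trace(b^2 a) - trace(b^2) = x*y*z - x^2 - y^2 + 2
trace(b a b^2 a b) = trace(b) * trace(a b^2 a b) - trace(a b^2 a) = y^2*z^2 - 2*x*y*z + x^2 - 2
trace(b^3 a b^2 a) = trace(b) * trace(b a b^2 a b) - trace(b a b^2 a) = y^3*z^2 - 2*x*y^2*z + x^2*y - y*z^2 + x*z - y
trace(b^2 a^-1 b^3 a) = trace(b^3 a b^2) * trace(a) - trace(b^3 a b^2 a) = x*y^4*z - x^2*y^3 - y^3*z^2 - x*y^2*z + x^2*y + y*z^2 + y

x*y^4*z - x^2*y^3 - y^3*z^2 - x*y^2*z + x^2*y + y*z^2 + y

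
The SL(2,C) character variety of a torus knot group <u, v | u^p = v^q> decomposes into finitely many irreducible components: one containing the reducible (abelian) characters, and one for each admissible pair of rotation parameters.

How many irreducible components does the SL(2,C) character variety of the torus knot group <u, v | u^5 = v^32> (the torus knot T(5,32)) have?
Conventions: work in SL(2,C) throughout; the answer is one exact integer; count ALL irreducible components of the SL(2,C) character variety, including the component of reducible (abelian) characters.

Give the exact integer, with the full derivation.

In the torus knot group T(5,32), u^5 = v^32 is central, so an irreducible representation sends it to +I or -I (Schur).
On an irreducible component, tr(u) is locked at 2*cos(pi*alpha/5) for some alpha in 1..4, and tr(v) at 2*cos(pi*beta/32) for some beta in 1..31.
The two central values (-1)^alpha I and (-1)^beta I must be the same matrix, so alpha and beta share a parity.
Enumerate parity-matched pairs: 2*16 odd-odd plus 2*15 even-even gives 62.
components with irreducible characters: 62; plus the single component of reducible (abelian) characters: total 63.

63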